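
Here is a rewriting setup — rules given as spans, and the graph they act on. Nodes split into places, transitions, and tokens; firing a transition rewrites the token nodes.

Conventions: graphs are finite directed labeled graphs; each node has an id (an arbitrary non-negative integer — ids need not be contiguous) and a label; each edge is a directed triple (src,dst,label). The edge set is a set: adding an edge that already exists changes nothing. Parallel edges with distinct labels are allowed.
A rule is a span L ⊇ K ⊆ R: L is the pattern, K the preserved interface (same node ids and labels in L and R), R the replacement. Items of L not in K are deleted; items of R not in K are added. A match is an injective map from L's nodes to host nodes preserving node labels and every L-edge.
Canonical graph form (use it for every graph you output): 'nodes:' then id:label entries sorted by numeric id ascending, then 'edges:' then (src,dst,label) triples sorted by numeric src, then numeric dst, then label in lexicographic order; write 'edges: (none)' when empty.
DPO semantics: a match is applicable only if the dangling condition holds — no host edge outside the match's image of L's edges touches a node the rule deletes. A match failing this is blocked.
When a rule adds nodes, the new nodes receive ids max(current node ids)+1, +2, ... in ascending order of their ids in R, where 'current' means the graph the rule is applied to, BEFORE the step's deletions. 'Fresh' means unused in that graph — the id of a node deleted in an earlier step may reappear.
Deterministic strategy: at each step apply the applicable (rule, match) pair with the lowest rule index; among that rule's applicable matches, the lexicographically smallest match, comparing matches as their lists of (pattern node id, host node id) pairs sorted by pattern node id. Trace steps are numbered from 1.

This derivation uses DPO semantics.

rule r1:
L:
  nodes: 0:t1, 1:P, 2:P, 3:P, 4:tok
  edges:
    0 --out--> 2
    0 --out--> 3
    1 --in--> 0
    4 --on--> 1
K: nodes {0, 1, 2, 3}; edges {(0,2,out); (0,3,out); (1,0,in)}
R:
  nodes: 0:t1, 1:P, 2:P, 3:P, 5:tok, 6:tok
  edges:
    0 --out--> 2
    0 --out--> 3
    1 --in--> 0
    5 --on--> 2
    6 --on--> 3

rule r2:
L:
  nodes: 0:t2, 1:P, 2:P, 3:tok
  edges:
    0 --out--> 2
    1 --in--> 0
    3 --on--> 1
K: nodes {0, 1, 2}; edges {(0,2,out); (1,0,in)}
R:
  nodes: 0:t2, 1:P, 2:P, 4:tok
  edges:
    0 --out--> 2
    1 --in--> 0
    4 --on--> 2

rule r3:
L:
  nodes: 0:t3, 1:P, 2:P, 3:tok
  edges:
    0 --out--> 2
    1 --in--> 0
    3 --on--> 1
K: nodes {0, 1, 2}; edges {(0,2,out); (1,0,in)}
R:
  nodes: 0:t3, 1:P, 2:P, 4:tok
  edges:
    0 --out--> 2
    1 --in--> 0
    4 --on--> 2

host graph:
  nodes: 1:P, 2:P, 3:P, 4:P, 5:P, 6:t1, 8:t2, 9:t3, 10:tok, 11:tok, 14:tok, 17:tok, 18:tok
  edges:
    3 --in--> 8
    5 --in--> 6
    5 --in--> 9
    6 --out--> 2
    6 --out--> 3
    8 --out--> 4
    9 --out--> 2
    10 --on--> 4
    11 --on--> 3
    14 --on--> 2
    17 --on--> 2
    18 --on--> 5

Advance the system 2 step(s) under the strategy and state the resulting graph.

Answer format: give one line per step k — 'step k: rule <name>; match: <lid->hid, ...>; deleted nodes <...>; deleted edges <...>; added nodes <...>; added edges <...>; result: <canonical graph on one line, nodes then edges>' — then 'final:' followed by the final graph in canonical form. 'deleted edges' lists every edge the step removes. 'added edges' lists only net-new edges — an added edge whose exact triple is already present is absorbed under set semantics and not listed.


step 1: rule r1; match: 0->6, 1->5, 2->2, 3->3, 4->18; deleted nodes 18; deleted edges (18,5,on); added nodes 19, 20; added edges (19,2,on); (20,3,on); result: nodes: 1:P, 2:P, 3:P, 4:P, 5:P, 6:t1, 8:t2, 9:t3, 10:tok, 11:tok, 14:tok, 17:tok, 19:tok, 20:tok edges: (3,8,in); (5,6,in); (5,9,in); (6,2,out); (6,3,out); (8,4,out); (9,2,out); (10,4,on); (11,3,on); (14,2,on); (17,2,on); (19,2,on); (20,3,on)
step 2: rule r2; match: 0->8, 1->3, 2->4, 3->11; deleted nodes 11; deleted edges (11,3,on); added nodes 21; added edges (21,4,on); result: nodes: 1:P, 2:P, 3:P, 4:P, 5:P, 6:t1, 8:t2, 9:t3, 10:tok, 14:tok, 17:tok, 19:tok, 20:tok, 21:tok edges: (3,8,in); (5,6,in); (5,9,in); (6,2,out); (6,3,out); (8,4,out); (9,2,out); (10,4,on); (14,2,on); (17,2,on); (19,2,on); (20,3,on); (21,4,on)
final:
nodes: 1:P, 2:P, 3:P, 4:P, 5:P, 6:t1, 8:t2, 9:t3, 10:tok, 14:tok, 17:tok, 19:tok, 20:tok, 21:tok
edges: (3,8,in); (5,6,in); (5,9,in); (6,2,out); (6,3,out); (8,4,out); (9,2,out); (10,4,on); (14,2,on); (17,2,on); (19,2,on); (20,3,on); (21,4,on)


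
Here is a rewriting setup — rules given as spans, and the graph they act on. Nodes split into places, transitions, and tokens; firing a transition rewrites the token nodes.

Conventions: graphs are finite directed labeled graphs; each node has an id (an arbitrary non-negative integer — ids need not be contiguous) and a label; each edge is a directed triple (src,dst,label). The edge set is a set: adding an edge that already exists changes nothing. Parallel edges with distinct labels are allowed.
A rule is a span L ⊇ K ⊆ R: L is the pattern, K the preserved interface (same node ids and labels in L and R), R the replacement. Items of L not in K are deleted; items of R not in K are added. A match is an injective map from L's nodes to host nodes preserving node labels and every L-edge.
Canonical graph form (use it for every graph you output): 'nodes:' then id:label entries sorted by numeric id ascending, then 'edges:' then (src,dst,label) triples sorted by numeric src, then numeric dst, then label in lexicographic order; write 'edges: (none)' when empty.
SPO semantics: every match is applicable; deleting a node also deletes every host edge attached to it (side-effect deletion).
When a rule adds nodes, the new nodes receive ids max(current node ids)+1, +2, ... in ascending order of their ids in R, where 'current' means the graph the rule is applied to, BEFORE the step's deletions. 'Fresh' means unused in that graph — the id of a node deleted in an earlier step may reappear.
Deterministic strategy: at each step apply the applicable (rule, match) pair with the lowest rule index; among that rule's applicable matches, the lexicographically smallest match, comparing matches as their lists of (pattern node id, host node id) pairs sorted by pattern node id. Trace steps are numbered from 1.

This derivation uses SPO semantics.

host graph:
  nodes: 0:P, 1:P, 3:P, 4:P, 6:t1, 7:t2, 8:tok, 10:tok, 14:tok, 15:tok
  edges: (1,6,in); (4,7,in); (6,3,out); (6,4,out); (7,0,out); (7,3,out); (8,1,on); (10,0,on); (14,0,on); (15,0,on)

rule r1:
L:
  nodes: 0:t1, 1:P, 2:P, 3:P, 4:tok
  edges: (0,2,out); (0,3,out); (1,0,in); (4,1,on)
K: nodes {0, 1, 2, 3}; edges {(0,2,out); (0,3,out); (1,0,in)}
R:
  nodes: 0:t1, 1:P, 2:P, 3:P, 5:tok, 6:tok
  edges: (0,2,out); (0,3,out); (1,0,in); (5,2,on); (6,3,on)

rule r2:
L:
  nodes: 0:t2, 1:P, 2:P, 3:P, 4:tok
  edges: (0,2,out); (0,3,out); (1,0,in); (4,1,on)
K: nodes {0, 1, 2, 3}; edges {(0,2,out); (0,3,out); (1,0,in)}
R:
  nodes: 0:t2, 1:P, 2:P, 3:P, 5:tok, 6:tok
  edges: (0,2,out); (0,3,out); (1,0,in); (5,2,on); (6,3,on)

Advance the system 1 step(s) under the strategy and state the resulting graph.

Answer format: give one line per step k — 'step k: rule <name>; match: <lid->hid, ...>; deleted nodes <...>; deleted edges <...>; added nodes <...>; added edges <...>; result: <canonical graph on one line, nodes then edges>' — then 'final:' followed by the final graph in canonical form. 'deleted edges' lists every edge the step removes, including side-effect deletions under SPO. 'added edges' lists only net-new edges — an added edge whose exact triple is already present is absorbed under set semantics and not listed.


step 1: rule r1; match: 0->6, 1->1, 2->3, 3->4, 4->8; deleted nodes 8; deleted edges (8,1,on); added nodes 16, 17; added edges (16,3,on); (17,4,on); result: nodes: 0:P, 1:P, 3:P, 4:P, 6:t1, 7:t2, 10:tok, 14:tok, 15:tok, 16:tok, 17:tok edges: (1,6,in); (4,7,in); (6,3,out); (6,4,out); (7,0,out); (7,3,out); (10,0,on); (14,0,on); (15,0,on); (16,3,on); (17,4,on)
final:
nodes: 0:P, 1:P, 3:P, 4:P, 6:t1, 7:t2, 10:tok, 14:tok, 15:tok, 16:tok, 17:tok
edges: (1,6,in); (4,7,in); (6,3,out); (6,4,out); (7,0,out); (7,3,out); (10,0,on); (14,0,on); (15,0,on); (16,3,on); (17,4,on)


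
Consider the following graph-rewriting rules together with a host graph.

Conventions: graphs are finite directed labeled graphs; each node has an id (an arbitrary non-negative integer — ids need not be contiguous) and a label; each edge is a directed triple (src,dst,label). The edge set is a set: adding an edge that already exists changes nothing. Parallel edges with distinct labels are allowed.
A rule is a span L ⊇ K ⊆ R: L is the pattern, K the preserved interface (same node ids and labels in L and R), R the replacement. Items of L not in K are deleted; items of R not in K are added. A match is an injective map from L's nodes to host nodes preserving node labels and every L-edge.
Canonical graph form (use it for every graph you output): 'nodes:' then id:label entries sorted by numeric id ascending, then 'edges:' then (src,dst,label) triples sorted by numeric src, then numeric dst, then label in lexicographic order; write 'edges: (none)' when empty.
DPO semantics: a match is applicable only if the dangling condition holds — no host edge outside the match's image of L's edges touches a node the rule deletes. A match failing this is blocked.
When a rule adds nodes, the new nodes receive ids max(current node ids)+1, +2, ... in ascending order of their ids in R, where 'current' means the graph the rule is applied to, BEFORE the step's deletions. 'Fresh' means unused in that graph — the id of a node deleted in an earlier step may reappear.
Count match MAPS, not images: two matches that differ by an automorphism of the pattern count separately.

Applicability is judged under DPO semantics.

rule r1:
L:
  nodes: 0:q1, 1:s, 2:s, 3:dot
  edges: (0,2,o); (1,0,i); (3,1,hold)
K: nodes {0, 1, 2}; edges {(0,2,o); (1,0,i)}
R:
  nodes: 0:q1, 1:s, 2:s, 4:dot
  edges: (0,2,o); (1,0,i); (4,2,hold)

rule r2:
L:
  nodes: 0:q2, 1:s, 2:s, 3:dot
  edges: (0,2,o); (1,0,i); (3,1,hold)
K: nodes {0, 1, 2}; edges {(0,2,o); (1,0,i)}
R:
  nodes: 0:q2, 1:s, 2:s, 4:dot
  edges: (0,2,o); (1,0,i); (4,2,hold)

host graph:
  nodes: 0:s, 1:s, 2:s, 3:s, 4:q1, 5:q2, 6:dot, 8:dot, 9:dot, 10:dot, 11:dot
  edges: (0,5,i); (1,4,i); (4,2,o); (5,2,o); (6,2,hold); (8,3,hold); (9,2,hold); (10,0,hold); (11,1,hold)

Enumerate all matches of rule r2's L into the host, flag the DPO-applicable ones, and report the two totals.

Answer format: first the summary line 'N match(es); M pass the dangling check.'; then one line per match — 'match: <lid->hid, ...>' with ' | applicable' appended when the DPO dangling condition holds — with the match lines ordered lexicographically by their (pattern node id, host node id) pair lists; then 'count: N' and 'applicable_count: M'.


1 match(es); 1 pass the dangling check.
match: 0->5, 1->0, 2->2, 3->10 | applicable
count: 1
applicable_count: 1


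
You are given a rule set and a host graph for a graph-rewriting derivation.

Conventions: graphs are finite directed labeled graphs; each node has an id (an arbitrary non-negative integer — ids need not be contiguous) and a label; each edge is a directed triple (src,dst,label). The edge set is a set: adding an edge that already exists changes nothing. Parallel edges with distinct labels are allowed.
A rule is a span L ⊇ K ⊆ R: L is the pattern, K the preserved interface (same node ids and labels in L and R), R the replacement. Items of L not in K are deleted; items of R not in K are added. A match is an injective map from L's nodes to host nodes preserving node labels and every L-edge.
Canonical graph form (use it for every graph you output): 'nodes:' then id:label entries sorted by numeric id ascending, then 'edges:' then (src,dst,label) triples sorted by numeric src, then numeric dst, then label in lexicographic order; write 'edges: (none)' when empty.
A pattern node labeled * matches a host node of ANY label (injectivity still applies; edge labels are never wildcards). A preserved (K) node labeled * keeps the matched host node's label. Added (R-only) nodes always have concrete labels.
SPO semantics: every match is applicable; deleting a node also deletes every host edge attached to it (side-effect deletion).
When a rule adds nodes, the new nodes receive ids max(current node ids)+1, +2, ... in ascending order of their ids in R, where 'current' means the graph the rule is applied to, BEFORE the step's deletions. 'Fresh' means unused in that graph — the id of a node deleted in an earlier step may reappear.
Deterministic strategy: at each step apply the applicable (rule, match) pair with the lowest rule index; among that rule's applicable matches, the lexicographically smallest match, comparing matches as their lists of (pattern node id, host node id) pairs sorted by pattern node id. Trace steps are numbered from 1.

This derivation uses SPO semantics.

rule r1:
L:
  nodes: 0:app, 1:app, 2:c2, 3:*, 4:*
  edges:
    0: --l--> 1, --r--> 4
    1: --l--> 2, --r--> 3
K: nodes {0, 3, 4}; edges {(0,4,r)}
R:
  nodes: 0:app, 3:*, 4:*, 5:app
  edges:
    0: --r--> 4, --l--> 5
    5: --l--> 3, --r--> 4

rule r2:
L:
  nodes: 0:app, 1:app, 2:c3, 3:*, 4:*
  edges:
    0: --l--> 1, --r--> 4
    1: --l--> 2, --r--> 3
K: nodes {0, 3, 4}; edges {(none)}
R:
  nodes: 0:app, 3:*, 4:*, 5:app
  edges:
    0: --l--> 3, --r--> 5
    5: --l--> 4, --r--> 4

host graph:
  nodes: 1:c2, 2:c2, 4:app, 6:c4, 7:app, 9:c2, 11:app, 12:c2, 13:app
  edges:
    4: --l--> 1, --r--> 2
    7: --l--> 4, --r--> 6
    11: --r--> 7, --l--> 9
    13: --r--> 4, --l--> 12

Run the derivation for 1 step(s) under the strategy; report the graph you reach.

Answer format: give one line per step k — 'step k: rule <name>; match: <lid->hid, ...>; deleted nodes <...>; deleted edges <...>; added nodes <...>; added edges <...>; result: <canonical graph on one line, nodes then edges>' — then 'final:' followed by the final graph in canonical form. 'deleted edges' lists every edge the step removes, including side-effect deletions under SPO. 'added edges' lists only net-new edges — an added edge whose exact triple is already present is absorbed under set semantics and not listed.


step 1: rule r1; match: 0->7, 1->4, 2->1, 3->2, 4->6; deleted nodes 1, 4; deleted edges (4,1,l); (4,2,r); (7,4,l); (13,4,r); added nodes 14; added edges (7,14,l); (14,2,l); (14,6,r); result: nodes: 2:c2, 6:c4, 7:app, 9:c2, 11:app, 12:c2, 13:app, 14:app edges: (7,6,r); (7,14,l); (11,7,r); (11,9,l); (13,12,l); (14,2,l); (14,6,r)
final:
nodes: 2:c2, 6:c4, 7:app, 9:c2, 11:app, 12:c2, 13:app, 14:app
edges: (7,6,r); (7,14,l); (11,7,r); (11,9,l); (13,12,l); (14,2,l); (14,6,r)


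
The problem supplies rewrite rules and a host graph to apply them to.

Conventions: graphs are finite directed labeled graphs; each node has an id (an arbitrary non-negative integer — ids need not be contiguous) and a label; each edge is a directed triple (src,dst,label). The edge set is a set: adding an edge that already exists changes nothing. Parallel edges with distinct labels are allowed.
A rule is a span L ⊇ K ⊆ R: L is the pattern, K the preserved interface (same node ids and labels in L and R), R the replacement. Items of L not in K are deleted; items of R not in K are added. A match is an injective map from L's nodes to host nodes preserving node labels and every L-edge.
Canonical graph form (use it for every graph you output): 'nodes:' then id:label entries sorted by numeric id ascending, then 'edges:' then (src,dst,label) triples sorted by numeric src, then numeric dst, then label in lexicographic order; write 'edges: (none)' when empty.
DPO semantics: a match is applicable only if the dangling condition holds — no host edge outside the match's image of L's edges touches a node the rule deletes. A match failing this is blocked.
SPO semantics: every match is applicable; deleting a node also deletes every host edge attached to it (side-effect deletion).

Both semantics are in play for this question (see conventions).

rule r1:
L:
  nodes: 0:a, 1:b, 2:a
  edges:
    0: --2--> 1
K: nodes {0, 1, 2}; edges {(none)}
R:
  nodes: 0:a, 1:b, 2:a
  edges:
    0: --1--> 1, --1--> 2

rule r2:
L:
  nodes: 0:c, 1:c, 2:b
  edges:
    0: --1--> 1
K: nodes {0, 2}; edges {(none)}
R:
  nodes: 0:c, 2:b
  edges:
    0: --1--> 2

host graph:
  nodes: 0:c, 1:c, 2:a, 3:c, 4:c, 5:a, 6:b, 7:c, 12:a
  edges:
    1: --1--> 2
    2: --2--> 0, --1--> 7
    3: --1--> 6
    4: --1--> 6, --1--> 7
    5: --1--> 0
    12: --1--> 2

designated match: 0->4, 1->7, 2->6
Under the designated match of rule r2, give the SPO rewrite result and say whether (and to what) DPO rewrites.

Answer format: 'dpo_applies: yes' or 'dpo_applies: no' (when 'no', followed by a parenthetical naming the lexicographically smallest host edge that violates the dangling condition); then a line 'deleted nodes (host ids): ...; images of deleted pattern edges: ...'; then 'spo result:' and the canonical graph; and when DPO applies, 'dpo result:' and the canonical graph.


dpo_applies: no
(the rule deletes node 7, which keeps host edge (2,7,1) outside the match image — the dangling condition fails, DPO blocks; SPO proceeds and side-deletes such edges)
deleted nodes (host ids): 7; images of deleted pattern edges: (4,7,1)
spo result:
nodes: 0:c, 1:c, 2:a, 3:c, 4:c, 5:a, 6:b, 12:a
edges: (1,2,1); (2,0,2); (3,6,1); (4,6,1); (5,0,1); (12,2,1)


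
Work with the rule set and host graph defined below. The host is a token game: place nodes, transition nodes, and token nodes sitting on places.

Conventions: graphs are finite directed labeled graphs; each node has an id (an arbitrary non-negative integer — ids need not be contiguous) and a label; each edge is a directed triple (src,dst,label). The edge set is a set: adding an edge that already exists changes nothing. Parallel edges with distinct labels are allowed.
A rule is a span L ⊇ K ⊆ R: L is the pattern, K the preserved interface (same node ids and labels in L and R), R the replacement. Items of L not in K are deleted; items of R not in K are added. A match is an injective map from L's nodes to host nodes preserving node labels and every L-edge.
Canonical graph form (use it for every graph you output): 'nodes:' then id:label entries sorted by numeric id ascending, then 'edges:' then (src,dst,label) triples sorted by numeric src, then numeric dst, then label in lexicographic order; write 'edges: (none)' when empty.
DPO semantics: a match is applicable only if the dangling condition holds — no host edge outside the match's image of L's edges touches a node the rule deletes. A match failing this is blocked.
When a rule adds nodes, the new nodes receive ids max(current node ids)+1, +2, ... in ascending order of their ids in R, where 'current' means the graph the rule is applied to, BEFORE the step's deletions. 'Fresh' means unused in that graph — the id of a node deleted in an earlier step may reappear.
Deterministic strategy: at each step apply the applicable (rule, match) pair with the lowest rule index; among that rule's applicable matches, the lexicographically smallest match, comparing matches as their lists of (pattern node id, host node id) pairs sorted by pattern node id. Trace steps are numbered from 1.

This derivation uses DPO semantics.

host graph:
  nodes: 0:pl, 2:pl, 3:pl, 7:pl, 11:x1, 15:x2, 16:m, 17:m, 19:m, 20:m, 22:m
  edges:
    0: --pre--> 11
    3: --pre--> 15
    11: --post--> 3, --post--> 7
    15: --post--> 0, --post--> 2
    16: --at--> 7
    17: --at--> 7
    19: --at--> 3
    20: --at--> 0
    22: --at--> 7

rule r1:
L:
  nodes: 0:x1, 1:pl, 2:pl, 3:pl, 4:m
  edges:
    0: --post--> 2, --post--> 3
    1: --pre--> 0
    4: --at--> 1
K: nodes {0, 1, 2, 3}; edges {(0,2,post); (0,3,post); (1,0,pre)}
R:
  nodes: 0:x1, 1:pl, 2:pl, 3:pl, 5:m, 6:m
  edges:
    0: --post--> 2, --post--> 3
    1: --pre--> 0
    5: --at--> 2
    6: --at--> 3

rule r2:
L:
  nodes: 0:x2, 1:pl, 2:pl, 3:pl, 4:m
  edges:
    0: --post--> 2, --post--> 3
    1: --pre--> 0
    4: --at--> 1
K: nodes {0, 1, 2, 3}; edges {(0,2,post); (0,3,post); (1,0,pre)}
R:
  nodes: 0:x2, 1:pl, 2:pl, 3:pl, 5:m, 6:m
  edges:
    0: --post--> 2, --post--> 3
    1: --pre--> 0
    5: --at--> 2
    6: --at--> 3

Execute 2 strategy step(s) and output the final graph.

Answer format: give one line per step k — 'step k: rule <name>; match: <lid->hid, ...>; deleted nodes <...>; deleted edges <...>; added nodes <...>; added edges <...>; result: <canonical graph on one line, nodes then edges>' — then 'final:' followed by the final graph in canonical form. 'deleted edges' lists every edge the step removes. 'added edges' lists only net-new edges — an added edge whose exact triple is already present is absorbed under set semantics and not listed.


step 1: rule r1; match: 0->11, 1->0, 2->3, 3->7, 4->20; deleted nodes 20; deleted edges (20,0,at); added nodes 23, 24; added edges (23,3,at); (24,7,at); result: nodes: 0:pl, 2:pl, 3:pl, 7:pl, 11:x1, 15:x2, 16:m, 17:m, 19:m, 22:m, 23:m, 24:m edges: (0,11,pre); (3,15,pre); (11,3,post); (11,7,post); (15,0,post); (15,2,post); (16,7,at); (17,7,at); (19,3,at); (22,7,at); (23,3,at); (24,7,at)
step 2: rule r2; match: 0->15, 1->3, 2->0, 3->2, 4->19; deleted nodes 19; deleted edges (19,3,at); added nodes 25, 26; added edges (25,0,at); (26,2,at); result: nodes: 0:pl, 2:pl, 3:pl, 7:pl, 11:x1, 15:x2, 16:m, 17:m, 22:m, 23:m, 24:m, 25:m, 26:m edges: (0,11,pre); (3,15,pre); (11,3,post); (11,7,post); (15,0,post); (15,2,post); (16,7,at); (17,7,at); (22,7,at); (23,3,at); (24,7,at); (25,0,at); (26,2,at)
final:
nodes: 0:pl, 2:pl, 3:pl, 7:pl, 11:x1, 15:x2, 16:m, 17:m, 22:m, 23:m, 24:m, 25:m, 26:m
edges: (0,11,pre); (3,15,pre); (11,3,post); (11,7,post); (15,0,post); (15,2,post); (16,7,at); (17,7,at); (22,7,at); (23,3,at); (24,7,at); (25,0,at); (26,2,at)


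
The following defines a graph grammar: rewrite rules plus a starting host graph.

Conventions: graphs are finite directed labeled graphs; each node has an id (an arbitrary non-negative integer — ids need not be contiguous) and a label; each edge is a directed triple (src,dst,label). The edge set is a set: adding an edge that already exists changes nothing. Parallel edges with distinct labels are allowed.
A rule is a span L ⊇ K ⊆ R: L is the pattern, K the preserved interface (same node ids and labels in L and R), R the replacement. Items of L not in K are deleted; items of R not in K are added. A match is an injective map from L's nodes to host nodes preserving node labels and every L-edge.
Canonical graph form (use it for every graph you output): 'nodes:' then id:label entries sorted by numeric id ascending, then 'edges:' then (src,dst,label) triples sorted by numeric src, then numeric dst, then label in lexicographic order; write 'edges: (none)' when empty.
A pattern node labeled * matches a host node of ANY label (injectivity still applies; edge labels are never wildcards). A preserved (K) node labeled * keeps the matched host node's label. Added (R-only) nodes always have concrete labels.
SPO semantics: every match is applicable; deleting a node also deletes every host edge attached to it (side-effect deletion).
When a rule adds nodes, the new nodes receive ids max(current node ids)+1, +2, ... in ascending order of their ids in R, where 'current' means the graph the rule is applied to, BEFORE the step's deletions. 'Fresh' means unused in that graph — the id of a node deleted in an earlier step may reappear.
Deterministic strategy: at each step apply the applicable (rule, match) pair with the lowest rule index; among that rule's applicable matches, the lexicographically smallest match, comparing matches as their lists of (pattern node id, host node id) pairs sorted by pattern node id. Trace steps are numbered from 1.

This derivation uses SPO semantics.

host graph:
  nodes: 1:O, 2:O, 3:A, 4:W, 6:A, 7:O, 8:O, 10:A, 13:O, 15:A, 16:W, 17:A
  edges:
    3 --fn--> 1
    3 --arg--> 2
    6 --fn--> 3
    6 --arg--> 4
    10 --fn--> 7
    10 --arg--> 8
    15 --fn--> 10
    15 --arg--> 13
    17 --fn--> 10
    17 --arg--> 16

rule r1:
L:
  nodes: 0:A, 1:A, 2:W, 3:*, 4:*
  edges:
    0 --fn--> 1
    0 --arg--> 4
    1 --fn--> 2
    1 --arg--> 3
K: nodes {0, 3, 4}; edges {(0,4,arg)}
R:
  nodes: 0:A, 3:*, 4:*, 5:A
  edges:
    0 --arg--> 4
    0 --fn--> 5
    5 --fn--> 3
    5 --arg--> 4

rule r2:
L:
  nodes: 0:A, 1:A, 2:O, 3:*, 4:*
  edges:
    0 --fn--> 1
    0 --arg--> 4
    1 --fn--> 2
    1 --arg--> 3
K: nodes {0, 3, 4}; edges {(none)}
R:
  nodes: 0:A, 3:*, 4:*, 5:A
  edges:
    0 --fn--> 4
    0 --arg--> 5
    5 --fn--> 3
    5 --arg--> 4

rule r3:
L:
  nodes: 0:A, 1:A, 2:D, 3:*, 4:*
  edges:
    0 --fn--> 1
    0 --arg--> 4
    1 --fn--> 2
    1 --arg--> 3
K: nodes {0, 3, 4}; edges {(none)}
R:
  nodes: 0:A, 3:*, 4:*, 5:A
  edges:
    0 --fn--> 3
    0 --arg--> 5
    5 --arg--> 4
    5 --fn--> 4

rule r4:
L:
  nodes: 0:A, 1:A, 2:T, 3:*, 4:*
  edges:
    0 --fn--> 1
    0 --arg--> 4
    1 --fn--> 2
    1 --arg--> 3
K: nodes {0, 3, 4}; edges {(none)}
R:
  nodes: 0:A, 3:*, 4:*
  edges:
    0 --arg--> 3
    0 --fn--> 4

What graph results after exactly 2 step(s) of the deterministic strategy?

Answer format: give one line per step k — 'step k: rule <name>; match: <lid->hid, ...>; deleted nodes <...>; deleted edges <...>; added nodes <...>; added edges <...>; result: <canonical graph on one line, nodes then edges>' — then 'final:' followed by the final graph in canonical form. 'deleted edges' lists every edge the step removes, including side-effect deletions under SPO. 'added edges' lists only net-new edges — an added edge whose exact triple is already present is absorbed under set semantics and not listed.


step 1: rule r2; match: 0->6, 1->3, 2->1, 3->2, 4->4; deleted nodes 1, 3; deleted edges (3,1,fn); (3,2,arg); (6,3,fn); (6,4,arg); added nodes 18; added edges (6,4,fn); (6,18,arg); (18,2,fn); (18,4,arg); result: nodes: 2:O, 4:W, 6:A, 7:O, 8:O, 10:A, 13:O, 15:A, 16:W, 17:A, 18:A edges: (6,4,fn); (6,18,arg); (10,7,fn); (10,8,arg); (15,10,fn); (15,13,arg); (17,10,fn); (17,16,arg); (18,2,fn); (18,4,arg)
step 2: rule r2; match: 0->15, 1->10, 2->7, 3->8, 4->13; deleted nodes 7, 10; deleted edges (10,7,fn); (10,8,arg); (15,10,fn); (15,13,arg); (17,10,fn); added nodes 19; added edges (15,13,fn); (15,19,arg); (19,8,fn); (19,13,arg); result: nodes: 2:O, 4:W, 6:A, 8:O, 13:O, 15:A, 16:W, 17:A, 18:A, 19:A edges: (6,4,fn); (6,18,arg); (15,13,fn); (15,19,arg); (17,16,arg); (18,2,fn); (18,4,arg); (19,8,fn); (19,13,arg)
final:
nodes: 2:O, 4:W, 6:A, 8:O, 13:O, 15:A, 16:W, 17:A, 18:A, 19:A
edges: (6,4,fn); (6,18,arg); (15,13,fn); (15,19,arg); (17,16,arg); (18,2,fn); (18,4,arg); (19,8,fn); (19,13,arg)


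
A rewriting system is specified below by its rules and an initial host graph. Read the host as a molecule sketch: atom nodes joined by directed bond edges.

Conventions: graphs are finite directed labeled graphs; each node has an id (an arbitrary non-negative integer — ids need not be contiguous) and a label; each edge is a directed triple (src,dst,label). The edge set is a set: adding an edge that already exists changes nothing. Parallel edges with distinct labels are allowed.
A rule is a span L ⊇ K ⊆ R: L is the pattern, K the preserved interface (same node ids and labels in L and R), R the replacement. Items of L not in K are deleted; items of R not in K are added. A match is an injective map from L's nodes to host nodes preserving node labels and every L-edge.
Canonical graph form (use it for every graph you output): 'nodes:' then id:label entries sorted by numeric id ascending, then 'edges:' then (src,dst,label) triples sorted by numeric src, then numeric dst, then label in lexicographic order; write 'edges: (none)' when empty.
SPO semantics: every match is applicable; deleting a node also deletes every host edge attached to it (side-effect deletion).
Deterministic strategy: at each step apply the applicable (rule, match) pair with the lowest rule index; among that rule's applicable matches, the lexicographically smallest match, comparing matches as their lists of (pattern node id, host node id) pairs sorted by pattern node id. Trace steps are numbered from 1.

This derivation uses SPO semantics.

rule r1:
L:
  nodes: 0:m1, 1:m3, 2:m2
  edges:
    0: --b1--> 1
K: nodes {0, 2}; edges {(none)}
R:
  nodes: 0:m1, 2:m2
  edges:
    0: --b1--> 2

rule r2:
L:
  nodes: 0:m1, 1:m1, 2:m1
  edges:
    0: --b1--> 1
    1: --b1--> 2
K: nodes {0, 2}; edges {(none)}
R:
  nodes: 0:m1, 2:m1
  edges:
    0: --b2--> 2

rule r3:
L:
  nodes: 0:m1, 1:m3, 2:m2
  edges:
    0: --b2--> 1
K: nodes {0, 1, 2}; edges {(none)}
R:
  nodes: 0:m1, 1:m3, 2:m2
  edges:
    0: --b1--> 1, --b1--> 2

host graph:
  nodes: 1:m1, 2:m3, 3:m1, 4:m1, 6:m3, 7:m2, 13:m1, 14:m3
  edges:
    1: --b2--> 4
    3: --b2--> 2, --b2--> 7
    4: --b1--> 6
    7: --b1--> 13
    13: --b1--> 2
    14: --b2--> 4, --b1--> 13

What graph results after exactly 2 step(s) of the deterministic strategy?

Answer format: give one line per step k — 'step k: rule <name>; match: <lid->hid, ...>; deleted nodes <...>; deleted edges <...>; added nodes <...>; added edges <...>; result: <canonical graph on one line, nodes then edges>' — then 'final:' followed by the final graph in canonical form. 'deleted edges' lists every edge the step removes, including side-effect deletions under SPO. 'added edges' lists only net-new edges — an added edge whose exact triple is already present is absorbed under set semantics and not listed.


step 1: rule r1; match: 0->4, 1->6, 2->7; deleted nodes 6; deleted edges (4,6,b1); added nodes (none); added edges (4,7,b1); result: nodes: 1:m1, 2:m3, 3:m1, 4:m1, 7:m2, 13:m1, 14:m3 edges: (1,4,b2); (3,2,b2); (3,7,b2); (4,7,b1); (7,13,b1); (13,2,b1); (14,4,b2); (14,13,b1)
step 2: rule r1; match: 0->13, 1->2, 2->7; deleted nodes 2; deleted edges (3,2,b2); (13,2,b1); added nodes (none); added edges (13,7,b1); result: nodes: 1:m1, 3:m1, 4:m1, 7:m2, 13:m1, 14:m3 edges: (1,4,b2); (3,7,b2); (4,7,b1); (7,13,b1); (13,7,b1); (14,4,b2); (14,13,b1)
final:
nodes: 1:m1, 3:m1, 4:m1, 7:m2, 13:m1, 14:m3
edges: (1,4,b2); (3,7,b2); (4,7,b1); (7,13,b1); (13,7,b1); (14,4,b2); (14,13,b1)


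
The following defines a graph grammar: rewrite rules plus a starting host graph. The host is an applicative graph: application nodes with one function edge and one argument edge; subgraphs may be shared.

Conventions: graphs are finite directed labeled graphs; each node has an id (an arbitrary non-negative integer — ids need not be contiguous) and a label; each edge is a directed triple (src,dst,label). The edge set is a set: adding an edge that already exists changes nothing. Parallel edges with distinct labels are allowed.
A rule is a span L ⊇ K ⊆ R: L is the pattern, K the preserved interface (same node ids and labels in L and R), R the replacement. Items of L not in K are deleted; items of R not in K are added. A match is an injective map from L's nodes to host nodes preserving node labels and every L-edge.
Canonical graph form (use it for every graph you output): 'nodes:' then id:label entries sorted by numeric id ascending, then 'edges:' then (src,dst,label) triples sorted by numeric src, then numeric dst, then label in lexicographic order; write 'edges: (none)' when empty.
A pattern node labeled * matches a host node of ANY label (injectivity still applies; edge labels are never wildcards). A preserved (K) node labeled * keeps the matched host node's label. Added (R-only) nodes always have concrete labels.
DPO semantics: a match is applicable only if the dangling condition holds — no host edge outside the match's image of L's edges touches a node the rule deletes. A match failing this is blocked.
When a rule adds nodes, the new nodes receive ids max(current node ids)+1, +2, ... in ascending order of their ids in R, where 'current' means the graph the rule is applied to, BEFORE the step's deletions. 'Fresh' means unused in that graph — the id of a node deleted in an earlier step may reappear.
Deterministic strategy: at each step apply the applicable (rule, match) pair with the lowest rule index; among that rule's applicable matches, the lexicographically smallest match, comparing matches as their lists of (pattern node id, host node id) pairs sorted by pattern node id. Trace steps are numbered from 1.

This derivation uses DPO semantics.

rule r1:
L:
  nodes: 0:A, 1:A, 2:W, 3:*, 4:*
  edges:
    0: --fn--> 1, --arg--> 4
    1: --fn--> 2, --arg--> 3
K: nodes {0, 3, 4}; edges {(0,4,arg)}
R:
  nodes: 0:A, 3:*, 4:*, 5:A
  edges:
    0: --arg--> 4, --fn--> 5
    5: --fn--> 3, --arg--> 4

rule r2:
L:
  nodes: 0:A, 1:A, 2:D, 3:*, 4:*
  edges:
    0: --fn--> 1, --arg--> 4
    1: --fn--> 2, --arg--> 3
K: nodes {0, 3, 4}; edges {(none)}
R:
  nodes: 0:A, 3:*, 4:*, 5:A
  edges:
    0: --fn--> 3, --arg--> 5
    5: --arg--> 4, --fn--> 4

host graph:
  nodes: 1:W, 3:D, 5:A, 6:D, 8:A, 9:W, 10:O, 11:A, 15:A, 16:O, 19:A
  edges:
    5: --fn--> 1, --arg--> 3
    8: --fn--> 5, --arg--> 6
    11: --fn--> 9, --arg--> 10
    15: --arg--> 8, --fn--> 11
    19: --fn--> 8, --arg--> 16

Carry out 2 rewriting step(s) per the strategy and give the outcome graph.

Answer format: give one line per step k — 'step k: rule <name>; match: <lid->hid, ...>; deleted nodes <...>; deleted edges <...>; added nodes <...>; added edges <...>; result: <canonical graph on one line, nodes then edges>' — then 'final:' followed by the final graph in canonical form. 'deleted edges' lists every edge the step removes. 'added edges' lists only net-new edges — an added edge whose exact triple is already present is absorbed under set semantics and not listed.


step 1: rule r1; match: 0->8, 1->5, 2->1, 3->3, 4->6; deleted nodes 1, 5; deleted edges (5,1,fn); (5,3,arg); (8,5,fn); added nodes 20; added edges (8,20,fn); (20,3,fn); (20,6,arg); result: nodes: 3:D, 6:D, 8:A, 9:W, 10:O, 11:A, 15:A, 16:O, 19:A, 20:A edges: (8,6,arg); (8,20,fn); (11,9,fn); (11,10,arg); (15,8,arg); (15,11,fn); (19,8,fn); (19,16,arg); (20,3,fn); (20,6,arg)
step 2: rule r1; match: 0->15, 1->11, 2->9, 3->10, 4->8; deleted nodes 9, 11; deleted edges (11,9,fn); (11,10,arg); (15,11,fn); added nodes 21; added edges (15,21,fn); (21,8,arg); (21,10,fn); result: nodes: 3:D, 6:D, 8:A, 10:O, 15:A, 16:O, 19:A, 20:A, 21:A edges: (8,6,arg); (8,20,fn); (15,8,arg); (15,21,fn); (19,8,fn); (19,16,arg); (20,3,fn); (20,6,arg); (21,8,arg); (21,10,fn)
final:
nodes: 3:D, 6:D, 8:A, 10:O, 15:A, 16:O, 19:A, 20:A, 21:A
edges: (8,6,arg); (8,20,fn); (15,8,arg); (15,21,fn); (19,8,fn); (19,16,arg); (20,3,fn); (20,6,arg); (21,8,arg); (21,10,fn)


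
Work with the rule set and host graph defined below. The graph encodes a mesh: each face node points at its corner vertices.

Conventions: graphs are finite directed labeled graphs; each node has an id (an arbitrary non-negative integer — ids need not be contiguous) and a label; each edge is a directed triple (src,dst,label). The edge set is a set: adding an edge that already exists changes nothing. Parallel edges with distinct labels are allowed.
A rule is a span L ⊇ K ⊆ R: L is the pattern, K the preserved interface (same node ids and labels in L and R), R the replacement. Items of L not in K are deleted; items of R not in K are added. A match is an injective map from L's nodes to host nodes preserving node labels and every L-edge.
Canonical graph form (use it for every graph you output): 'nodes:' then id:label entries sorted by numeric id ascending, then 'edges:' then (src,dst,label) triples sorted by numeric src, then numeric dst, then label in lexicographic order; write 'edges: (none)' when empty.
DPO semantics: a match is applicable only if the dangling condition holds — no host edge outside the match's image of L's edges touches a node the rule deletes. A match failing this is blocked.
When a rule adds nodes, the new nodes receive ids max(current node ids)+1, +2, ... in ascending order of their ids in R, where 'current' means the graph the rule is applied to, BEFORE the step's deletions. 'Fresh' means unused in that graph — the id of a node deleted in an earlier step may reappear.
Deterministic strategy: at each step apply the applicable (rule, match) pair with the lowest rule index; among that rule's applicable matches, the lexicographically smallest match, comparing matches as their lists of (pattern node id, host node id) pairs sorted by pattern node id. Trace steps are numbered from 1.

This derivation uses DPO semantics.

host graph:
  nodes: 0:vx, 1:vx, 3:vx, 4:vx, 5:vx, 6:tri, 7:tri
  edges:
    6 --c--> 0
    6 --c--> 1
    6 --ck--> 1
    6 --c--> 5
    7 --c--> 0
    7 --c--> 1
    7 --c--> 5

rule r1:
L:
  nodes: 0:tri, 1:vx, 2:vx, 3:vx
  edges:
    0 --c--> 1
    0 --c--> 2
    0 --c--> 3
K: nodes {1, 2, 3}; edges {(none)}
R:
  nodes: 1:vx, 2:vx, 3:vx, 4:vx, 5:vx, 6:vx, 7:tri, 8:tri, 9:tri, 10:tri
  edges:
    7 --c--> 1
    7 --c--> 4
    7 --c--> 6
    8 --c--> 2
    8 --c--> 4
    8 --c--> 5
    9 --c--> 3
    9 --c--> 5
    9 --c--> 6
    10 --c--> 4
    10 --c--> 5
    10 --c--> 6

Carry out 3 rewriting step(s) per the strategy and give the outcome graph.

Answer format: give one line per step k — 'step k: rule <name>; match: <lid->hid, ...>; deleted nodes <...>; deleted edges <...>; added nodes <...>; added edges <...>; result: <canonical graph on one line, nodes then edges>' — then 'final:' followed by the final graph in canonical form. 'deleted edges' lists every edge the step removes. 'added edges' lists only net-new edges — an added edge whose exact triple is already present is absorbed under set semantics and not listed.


step 1: rule r1; match: 0->7, 1->0, 2->1, 3->5; deleted nodes 7; deleted edges (7,0,c); (7,1,c); (7,5,c); added nodes 8, 9, 10, 11, 12, 13, 14; added edges (11,0,c); (11,8,c); (11,10,c); (12,1,c); (12,8,c); (12,9,c); (13,5,c); (13,9,c); (13,10,c); (14,8,c); (14,9,c); (14,10,c); result: nodes: 0:vx, 1:vx, 3:vx, 4:vx, 5:vx, 6:tri, 8:vx, 9:vx, 10:vx, 11:tri, 12:tri, 13:tri, 14:tri edges: (6,0,c); (6,1,c); (6,1,ck); (6,5,c); (11,0,c); (11,8,c); (11,10,c); (12,1,c); (12,8,c); (12,9,c); (13,5,c); (13,9,c); (13,10,c); (14,8,c); (14,9,c); (14,10,c)
step 2: rule r1; match: 0->11, 1->0, 2->8, 3->10; deleted nodes 11; deleted edges (11,0,c); (11,8,c); (11,10,c); added nodes 15, 16, 17, 18, 19, 20, 21; added edges (18,0,c); (18,15,c); (18,17,c); (19,8,c); (19,15,c); (19,16,c); (20,10,c); (20,16,c); (20,17,c); (21,15,c); (21,16,c); (21,17,c); result: nodes: 0:vx, 1:vx, 3:vx, 4:vx, 5:vx, 6:tri, 8:vx, 9:vx, 10:vx, 12:tri, 13:tri, 14:tri, 15:vx, 16:vx, 17:vx, 18:tri, 19:tri, 20:tri, 21:tri edges: (6,0,c); (6,1,c); (6,1,ck); (6,5,c); (12,1,c); (12,8,c); (12,9,c); (13,5,c); (13,9,c); (13,10,c); (14,8,c); (14,9,c); (14,10,c); (18,0,c); (18,15,c); (18,17,c); (19,8,c); (19,15,c); (19,16,c); (20,10,c); (20,16,c); (20,17,c); (21,15,c); (21,16,c); (21,17,c)
step 3: rule r1; match: 0->12, 1->1, 2->8, 3->9; deleted nodes 12; deleted edges (12,1,c); (12,8,c); (12,9,c); added nodes 22, 23, 24, 25, 26, 27, 28; added edges (25,1,c); (25,22,c); (25,24,c); (26,8,c); (26,22,c); (26,23,c); (27,9,c); (27,23,c); (27,24,c); (28,22,c); (28,23,c); (28,24,c); result: nodes: 0:vx, 1:vx, 3:vx, 4:vx, 5:vx, 6:tri, 8:vx, 9:vx, 10:vx, 13:tri, 14:tri, 15:vx, 16:vx, 17:vx, 18:tri, 19:tri, 20:tri, 21:tri, 22:vx, 23:vx, 24:vx, 25:tri, 26:tri, 27:tri, 28:tri edges: (6,0,c); (6,1,c); (6,1,ck); (6,5,c); (13,5,c); (13,9,c); (13,10,c); (14,8,c); (14,9,c); (14,10,c); (18,0,c); (18,15,c); (18,17,c); (19,8,c); (19,15,c); (19,16,c); (20,10,c); (20,16,c); (20,17,c); (21,15,c); (21,16,c); (21,17,c); (25,1,c); (25,22,c); (25,24,c); (26,8,c); (26,22,c); (26,23,c); (27,9,c); (27,23,c); (27,24,c); (28,22,c); (28,23,c); (28,24,c)
final:
nodes: 0:vx, 1:vx, 3:vx, 4:vx, 5:vx, 6:tri, 8:vx, 9:vx, 10:vx, 13:tri, 14:tri, 15:vx, 16:vx, 17:vx, 18:tri, 19:tri, 20:tri, 21:tri, 22:vx, 23:vx, 24:vx, 25:tri, 26:tri, 27:tri, 28:tri
edges: (6,0,c); (6,1,c); (6,1,ck); (6,5,c); (13,5,c); (13,9,c); (13,10,c); (14,8,c); (14,9,c); (14,10,c); (18,0,c); (18,15,c); (18,17,c); (19,8,c); (19,15,c); (19,16,c); (20,10,c); (20,16,c); (20,17,c); (21,15,c); (21,16,c); (21,17,c); (25,1,c); (25,22,c); (25,24,c); (26,8,c); (26,22,c); (26,23,c); (27,9,c); (27,23,c); (27,24,c); (28,22,c); (28,23,c); (28,24,c)


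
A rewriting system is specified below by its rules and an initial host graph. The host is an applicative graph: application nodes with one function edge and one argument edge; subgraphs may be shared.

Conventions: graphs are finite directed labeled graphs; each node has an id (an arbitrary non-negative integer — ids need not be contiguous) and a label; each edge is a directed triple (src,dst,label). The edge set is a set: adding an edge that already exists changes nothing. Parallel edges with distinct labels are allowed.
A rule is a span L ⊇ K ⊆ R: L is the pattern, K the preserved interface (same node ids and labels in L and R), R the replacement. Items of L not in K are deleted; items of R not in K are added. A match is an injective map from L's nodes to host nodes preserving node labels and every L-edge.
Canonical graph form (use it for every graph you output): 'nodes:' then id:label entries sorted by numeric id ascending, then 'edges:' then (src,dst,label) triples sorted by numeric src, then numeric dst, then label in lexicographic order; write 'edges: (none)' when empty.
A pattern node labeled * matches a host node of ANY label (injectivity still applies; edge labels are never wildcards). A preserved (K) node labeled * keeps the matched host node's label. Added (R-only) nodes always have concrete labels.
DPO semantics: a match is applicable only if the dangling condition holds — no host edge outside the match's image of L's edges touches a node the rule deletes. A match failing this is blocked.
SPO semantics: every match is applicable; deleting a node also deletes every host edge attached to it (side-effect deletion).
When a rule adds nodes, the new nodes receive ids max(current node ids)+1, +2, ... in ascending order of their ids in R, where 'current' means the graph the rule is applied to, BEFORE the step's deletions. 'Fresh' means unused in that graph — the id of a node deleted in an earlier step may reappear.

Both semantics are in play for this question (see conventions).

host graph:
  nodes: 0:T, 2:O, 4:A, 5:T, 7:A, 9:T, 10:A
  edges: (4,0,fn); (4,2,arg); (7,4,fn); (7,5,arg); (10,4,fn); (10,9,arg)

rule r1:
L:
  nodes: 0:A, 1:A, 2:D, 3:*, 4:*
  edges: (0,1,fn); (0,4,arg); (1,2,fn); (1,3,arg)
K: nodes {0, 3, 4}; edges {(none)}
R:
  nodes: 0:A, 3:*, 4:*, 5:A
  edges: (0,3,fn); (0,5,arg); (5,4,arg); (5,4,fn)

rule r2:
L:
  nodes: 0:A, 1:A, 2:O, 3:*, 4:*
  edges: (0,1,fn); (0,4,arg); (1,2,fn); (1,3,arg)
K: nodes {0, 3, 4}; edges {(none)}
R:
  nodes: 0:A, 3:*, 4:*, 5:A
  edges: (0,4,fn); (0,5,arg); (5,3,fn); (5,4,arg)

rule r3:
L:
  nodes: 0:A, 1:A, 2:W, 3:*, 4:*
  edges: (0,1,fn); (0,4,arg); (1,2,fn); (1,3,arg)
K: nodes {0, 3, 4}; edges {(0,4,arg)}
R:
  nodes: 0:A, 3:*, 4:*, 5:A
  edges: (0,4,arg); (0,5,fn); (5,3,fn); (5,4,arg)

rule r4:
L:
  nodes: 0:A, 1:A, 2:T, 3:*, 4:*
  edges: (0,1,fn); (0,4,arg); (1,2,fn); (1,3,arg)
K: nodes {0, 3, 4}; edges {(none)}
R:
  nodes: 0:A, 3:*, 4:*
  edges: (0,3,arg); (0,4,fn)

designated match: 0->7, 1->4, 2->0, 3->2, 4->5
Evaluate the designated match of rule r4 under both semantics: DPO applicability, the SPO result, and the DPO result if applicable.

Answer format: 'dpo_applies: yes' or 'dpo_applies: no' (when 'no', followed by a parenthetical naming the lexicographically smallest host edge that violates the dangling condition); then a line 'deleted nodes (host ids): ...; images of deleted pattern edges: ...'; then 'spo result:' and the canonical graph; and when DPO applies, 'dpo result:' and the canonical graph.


dpo_applies: no
(the rule deletes node 4, which keeps host edge (10,4,fn) outside the match image — the dangling condition fails, DPO blocks; SPO proceeds and side-deletes such edges)
deleted nodes (host ids): 0, 4; images of deleted pattern edges: (4,0,fn); (4,2,arg); (7,4,fn); (7,5,arg)
spo result:
nodes: 2:O, 5:T, 7:A, 9:T, 10:A
edges: (7,2,arg); (7,5,fn); (10,9,arg)
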